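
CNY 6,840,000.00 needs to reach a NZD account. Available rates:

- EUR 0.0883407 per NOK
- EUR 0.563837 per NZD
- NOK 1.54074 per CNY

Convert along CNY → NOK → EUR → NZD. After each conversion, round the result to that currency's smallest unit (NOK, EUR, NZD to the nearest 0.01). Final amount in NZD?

NZD 1,651,173.55

CNY 6,840,000.00 × 1.54074 = NOK 10,538,661.60
NOK 10,538,661.60 × 0.0883407 = EUR 930,992.74
EUR 930,992.74 ÷ 0.563837 = NZD 1,651,173.55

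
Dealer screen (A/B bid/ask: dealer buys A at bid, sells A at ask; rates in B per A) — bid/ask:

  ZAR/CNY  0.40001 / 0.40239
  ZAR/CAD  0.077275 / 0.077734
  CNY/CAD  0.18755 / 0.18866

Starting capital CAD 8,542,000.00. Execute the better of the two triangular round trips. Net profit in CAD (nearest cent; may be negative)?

Net profit: CAD 153,039.74

Best loop CAD → CNY → ZAR → CAD:
CAD 8,542,000.00 ÷ 0.18866 (buy CNY at ask) = CNY 45,277,218.28
CNY 45,277,218.28 ÷ 0.40239 (buy ZAR at ask) = ZAR 112,520,734.30
ZAR 112,520,734.30 × 0.077275 (sell ZAR at bid) = CAD 8,695,039.74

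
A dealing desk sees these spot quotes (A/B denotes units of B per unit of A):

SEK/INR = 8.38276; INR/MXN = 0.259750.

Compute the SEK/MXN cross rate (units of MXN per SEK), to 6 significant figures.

SEK/MXN = 2.17742

1 SEK × 8.38276 = 8.38276 INR
8.38276 INR × 0.259750 = 2.17742 MXN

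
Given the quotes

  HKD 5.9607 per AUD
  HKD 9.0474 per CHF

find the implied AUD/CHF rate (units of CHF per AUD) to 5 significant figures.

1 AUD × 5.9607 = 5.9607 HKD
5.9607 HKD ÷ 9.0474 = 0.65883 CHF

AUD/CHF = 0.65883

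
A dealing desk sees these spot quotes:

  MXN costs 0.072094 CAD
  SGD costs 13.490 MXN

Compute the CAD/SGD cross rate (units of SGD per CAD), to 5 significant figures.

1 CAD ÷ 0.072094 = 13.8708 MXN
13.8708 MXN ÷ 13.490 = 1.02823 SGD

CAD/SGD = 1.0282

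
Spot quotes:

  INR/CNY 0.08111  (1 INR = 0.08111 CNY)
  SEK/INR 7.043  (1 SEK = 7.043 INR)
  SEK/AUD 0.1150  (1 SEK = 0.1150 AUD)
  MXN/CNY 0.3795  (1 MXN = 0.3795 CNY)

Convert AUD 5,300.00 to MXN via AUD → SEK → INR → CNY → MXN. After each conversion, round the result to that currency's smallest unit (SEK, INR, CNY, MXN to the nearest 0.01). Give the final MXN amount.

AUD 5,300.00 ÷ 0.1150 = SEK 46,086.96
SEK 46,086.96 × 7.043 = INR 324,590.46
INR 324,590.46 × 0.08111 = CNY 26,327.53
CNY 26,327.53 ÷ 0.3795 = MXN 69,374.26

MXN 69,374.26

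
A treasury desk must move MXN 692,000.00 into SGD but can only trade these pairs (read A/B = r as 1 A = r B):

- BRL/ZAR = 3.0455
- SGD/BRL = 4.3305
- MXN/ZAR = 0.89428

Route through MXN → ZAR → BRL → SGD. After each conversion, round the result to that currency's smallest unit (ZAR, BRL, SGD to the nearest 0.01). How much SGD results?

MXN 692,000.00 × 0.89428 = ZAR 618,841.76
ZAR 618,841.76 ÷ 3.0455 = BRL 203,198.74
BRL 203,198.74 ÷ 4.3305 = SGD 46,922.70

SGD 46,922.70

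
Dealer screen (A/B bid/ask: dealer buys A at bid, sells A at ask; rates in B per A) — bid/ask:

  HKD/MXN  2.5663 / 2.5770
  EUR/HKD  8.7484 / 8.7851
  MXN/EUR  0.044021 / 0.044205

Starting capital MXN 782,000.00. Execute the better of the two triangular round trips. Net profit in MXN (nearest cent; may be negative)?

Best loop MXN → HKD → EUR → MXN:
MXN 782,000.00 ÷ 2.5770 (buy HKD at ask) = HKD 303,453.63
HKD 303,453.63 ÷ 8.7851 (buy EUR at ask) = EUR 34,541.85
EUR 34,541.85 ÷ 0.044205 (buy MXN at ask) = MXN 781,401.48

Net result: MXN -598.52 (no profitable arbitrage after spreads)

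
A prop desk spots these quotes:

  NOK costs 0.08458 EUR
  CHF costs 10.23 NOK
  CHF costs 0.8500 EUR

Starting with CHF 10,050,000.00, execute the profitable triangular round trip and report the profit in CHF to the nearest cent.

Profitable loop is CHF → NOK → EUR → CHF:
CHF 10,050,000.00 × 10.23 = NOK 102,811,500.00
NOK 102,811,500.00 × 0.08458 = EUR 8,695,796.67
EUR 8,695,796.67 ÷ 0.8500 = CHF 10,230,349.02
Profit = CHF 10,230,349.02 − CHF 10,050,000.00

Profit: CHF 180,349.02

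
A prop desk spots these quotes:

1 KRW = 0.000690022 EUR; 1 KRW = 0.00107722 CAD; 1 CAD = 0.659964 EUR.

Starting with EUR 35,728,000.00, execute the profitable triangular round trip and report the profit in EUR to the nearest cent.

Profit: EUR 1,082,390.30

Profitable loop is EUR → KRW → CAD → EUR:
EUR 35,728,000.00 ÷ 0.000690022 = KRW 51,778,059,250
KRW 51,778,059,250 × 0.00107722 = CAD 55,776,360.99
CAD 55,776,360.99 × 0.659964 = EUR 36,810,390.30
Profit = EUR 36,810,390.30 − EUR 35,728,000.00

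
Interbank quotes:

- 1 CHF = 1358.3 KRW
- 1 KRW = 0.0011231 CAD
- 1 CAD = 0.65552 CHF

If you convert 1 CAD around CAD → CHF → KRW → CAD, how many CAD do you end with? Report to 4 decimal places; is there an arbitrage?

Around CAD → CHF → KRW → CAD: 1 × 0.65552 × 1358.3 × 0.0011231 = 1.000000
Product ≈ 1 (deviation 0.000%, within rounding noise).

1.0000 (no arbitrage)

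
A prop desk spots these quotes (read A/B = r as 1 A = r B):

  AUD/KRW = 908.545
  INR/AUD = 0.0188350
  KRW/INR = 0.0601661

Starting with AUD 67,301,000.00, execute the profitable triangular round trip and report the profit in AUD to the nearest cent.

Profit: AUD 1,991,374.78

Profitable loop is AUD → KRW → INR → AUD:
AUD 67,301,000.00 × 908.545 = KRW 61,145,987,045
KRW 61,145,987,045 × 0.0601661 = INR 3,678,915,571.15
INR 3,678,915,571.15 × 0.0188350 = AUD 69,292,374.78
Profit = AUD 69,292,374.78 − AUD 67,301,000.00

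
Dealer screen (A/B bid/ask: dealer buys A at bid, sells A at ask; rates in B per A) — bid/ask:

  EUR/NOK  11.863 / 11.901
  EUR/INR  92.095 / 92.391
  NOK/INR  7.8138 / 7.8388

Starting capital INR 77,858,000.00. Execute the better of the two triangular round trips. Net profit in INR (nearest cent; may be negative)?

Net profit: INR 256,273.33

Best loop INR → EUR → NOK → INR:
INR 77,858,000.00 ÷ 92.391 (buy EUR at ask) = EUR 842,701.13
EUR 842,701.13 × 11.863 (sell EUR at bid) = NOK 9,996,963.49
NOK 9,996,963.49 × 7.8138 (sell NOK at bid) = INR 78,114,273.33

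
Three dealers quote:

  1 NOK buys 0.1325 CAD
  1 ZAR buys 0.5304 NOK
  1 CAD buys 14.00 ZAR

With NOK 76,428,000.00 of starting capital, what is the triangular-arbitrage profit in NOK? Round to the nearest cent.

Profit: NOK 1,251,257.48

Profitable loop is NOK → ZAR → CAD → NOK:
NOK 76,428,000.00 ÷ 0.5304 = ZAR 144,095,022.62
ZAR 144,095,022.62 ÷ 14.00 = CAD 10,292,501.62
CAD 10,292,501.62 ÷ 0.1325 = NOK 77,679,257.48
Profit = NOK 77,679,257.48 − NOK 76,428,000.00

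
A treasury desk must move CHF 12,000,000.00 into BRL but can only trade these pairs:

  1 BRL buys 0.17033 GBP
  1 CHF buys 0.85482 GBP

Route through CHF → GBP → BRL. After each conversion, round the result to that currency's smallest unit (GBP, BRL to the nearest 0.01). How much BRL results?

CHF 12,000,000.00 × 0.85482 = GBP 10,257,840.00
GBP 10,257,840.00 ÷ 0.17033 = BRL 60,223,331.18

BRL 60,223,331.18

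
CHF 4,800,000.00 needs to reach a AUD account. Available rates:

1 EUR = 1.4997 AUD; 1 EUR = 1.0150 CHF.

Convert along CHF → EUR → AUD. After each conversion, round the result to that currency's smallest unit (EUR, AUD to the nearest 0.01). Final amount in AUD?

AUD 7,092,177.34

CHF 4,800,000.00 ÷ 1.0150 = EUR 4,729,064.04
EUR 4,729,064.04 × 1.4997 = AUD 7,092,177.34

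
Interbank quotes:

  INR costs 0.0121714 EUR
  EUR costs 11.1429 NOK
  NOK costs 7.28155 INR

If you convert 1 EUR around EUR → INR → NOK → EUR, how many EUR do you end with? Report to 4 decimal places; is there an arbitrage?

1.0126 (arbitrage exists)

Around EUR → INR → NOK → EUR: 1 ÷ 0.0121714 ÷ 7.28155 ÷ 11.1429 = 1.012599
Product > 1; profitable direction is EUR → INR → NOK → EUR.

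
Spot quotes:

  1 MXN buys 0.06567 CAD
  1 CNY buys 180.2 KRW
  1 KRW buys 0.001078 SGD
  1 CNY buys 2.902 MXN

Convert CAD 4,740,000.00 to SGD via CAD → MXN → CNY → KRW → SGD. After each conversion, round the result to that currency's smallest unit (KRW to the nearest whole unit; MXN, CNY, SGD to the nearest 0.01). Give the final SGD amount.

CAD 4,740,000.00 ÷ 0.06567 = MXN 72,179,077.20
MXN 72,179,077.20 ÷ 2.902 = CNY 24,872,183.74
CNY 24,872,183.74 × 180.2 = KRW 4,481,967,510
KRW 4,481,967,510 × 0.001078 = SGD 4,831,560.98

SGD 4,831,560.98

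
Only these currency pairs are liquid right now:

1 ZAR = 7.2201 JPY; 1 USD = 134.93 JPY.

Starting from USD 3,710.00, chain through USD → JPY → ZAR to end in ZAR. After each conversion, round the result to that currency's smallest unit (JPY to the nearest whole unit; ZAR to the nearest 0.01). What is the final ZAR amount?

ZAR 69,332.83

USD 3,710.00 × 134.93 = JPY 500,590
JPY 500,590 ÷ 7.2201 = ZAR 69,332.83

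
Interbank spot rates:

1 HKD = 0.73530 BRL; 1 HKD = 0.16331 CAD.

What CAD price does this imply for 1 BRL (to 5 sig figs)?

BRL/CAD = 0.22210

1 BRL ÷ 0.73530 = 1.35999 HKD
1.35999 HKD × 0.16331 = 0.2221 CAD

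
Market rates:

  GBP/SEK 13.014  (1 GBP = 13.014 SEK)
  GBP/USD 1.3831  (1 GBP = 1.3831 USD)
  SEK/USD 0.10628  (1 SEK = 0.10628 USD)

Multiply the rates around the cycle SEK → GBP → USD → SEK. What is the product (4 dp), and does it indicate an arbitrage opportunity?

Around SEK → GBP → USD → SEK: 1 ÷ 13.014 × 1.3831 ÷ 0.10628 = 0.999980
Product ≈ 1 (deviation 0.002%, within rounding noise).

1.0000 (no arbitrage)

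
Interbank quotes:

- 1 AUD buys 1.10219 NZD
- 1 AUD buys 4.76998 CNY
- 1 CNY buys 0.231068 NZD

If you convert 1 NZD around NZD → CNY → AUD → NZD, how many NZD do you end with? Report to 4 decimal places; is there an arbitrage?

Around NZD → CNY → AUD → NZD: 1 ÷ 0.231068 ÷ 4.76998 × 1.10219 = 1.000000
Product ≈ 1 (deviation 0.000%, within rounding noise).

1.0000 (no arbitrage)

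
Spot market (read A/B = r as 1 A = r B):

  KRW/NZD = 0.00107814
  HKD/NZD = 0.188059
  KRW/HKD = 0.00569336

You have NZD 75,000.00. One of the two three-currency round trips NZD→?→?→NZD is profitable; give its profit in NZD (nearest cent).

Profit: NZD 522.03

Profitable loop is NZD → HKD → KRW → NZD:
NZD 75,000.00 ÷ 0.188059 = HKD 398,811.01
HKD 398,811.01 ÷ 0.00569336 = KRW 70,048,444
KRW 70,048,444 × 0.00107814 = NZD 75,522.03
Profit = NZD 75,522.03 − NZD 75,000.00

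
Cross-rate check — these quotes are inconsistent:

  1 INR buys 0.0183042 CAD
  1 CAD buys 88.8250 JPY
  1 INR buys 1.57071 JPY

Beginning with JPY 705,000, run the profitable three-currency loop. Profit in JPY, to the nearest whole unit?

Profitable loop is JPY → INR → CAD → JPY:
JPY 705,000 ÷ 1.57071 = INR 448,841.61
INR 448,841.61 × 0.0183042 = CAD 8,215.69
CAD 8,215.69 × 88.8250 = JPY 729,758
Profit = JPY 729,758 − JPY 705,000

Profit: JPY 24,758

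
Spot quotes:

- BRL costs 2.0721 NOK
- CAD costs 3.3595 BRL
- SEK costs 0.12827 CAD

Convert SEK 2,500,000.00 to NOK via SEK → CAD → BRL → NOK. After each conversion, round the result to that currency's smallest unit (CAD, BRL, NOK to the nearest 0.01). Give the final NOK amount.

SEK 2,500,000.00 × 0.12827 = CAD 320,675.00
CAD 320,675.00 × 3.3595 = BRL 1,077,307.66
BRL 1,077,307.66 × 2.0721 = NOK 2,232,289.20

NOK 2,232,289.20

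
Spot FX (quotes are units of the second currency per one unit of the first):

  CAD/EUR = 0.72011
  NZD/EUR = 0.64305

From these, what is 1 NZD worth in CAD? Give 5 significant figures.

NZD/CAD = 0.89299

1 NZD × 0.64305 = 0.64305 EUR
0.64305 EUR ÷ 0.72011 = 0.892989 CAD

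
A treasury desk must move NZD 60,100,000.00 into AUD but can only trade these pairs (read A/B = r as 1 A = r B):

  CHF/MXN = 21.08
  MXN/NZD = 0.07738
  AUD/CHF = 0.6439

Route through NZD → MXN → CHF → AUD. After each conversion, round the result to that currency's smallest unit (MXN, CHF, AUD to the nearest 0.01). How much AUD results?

NZD 60,100,000.00 ÷ 0.07738 = MXN 776,686,482.30
MXN 776,686,482.30 ÷ 21.08 = CHF 36,844,709.79
CHF 36,844,709.79 ÷ 0.6439 = AUD 57,221,167.56

AUD 57,221,167.56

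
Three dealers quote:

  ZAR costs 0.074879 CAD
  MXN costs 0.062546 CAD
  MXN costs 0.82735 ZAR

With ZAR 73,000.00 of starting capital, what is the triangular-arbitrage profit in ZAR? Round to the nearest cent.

Profitable loop is ZAR → MXN → CAD → ZAR:
ZAR 73,000.00 ÷ 0.82735 = MXN 88,233.52
MXN 88,233.52 × 0.062546 = CAD 5,518.65
CAD 5,518.65 ÷ 0.074879 = ZAR 73,700.95
Profit = ZAR 73,700.95 − ZAR 73,000.00

Profit: ZAR 700.95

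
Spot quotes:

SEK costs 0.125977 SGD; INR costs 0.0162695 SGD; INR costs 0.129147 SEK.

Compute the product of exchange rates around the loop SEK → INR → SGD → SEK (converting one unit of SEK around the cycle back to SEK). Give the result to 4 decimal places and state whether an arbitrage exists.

1.0000 (no arbitrage)

Around SEK → INR → SGD → SEK: 1 ÷ 0.129147 × 0.0162695 ÷ 0.125977 = 0.999997
Product ≈ 1 (deviation 0.000%, within rounding noise).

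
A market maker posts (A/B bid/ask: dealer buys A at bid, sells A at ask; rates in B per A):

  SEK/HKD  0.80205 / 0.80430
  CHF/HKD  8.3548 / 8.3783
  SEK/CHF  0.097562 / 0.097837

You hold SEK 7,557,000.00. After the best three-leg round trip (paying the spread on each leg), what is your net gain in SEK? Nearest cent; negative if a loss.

Net profit: SEK 101,577.41

Best loop SEK → CHF → HKD → SEK:
SEK 7,557,000.00 × 0.097562 (sell SEK at bid) = CHF 737,276.03
CHF 737,276.03 × 8.3548 (sell CHF at bid) = HKD 6,159,793.81
HKD 6,159,793.81 ÷ 0.80430 (buy SEK at ask) = SEK 7,658,577.41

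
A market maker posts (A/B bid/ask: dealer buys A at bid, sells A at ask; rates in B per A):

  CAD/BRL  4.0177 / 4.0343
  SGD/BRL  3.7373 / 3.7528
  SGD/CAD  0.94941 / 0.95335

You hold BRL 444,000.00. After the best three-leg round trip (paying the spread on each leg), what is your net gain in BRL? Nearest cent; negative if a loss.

Net profit: BRL 7,293.27

Best loop BRL → SGD → CAD → BRL:
BRL 444,000.00 ÷ 3.7528 (buy SGD at ask) = SGD 118,311.66
SGD 118,311.66 × 0.94941 (sell SGD at bid) = CAD 112,326.27
CAD 112,326.27 × 4.0177 (sell CAD at bid) = BRL 451,293.27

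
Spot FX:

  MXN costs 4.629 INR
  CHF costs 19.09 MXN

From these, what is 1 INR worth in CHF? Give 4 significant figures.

1 INR ÷ 4.629 = 0.216029 MXN
0.216029 MXN ÷ 19.09 = 0.0113164 CHF

INR/CHF = 0.01132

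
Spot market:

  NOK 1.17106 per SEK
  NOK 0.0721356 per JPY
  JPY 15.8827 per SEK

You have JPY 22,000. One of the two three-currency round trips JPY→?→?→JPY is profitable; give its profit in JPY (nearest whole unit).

Profit: JPY 487

Profitable loop is JPY → SEK → NOK → JPY:
JPY 22,000 ÷ 15.8827 = SEK 1,385.15
SEK 1,385.15 × 1.17106 = NOK 1,622.10
NOK 1,622.10 ÷ 0.0721356 = JPY 22,487
Profit = JPY 22,487 − JPY 22,000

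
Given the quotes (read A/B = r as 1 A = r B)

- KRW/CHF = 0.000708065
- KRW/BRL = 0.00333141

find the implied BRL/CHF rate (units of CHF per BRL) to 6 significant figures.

1 BRL ÷ 0.00333141 = 300.173 KRW
300.173 KRW × 0.000708065 = 0.212542 CHF

BRL/CHF = 0.212542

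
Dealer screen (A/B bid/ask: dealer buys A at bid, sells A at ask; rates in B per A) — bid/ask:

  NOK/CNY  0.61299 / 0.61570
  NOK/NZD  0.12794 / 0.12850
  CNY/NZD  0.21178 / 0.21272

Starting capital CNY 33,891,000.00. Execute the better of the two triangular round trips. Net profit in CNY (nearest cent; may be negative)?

Best loop CNY → NZD → NOK → CNY:
CNY 33,891,000.00 × 0.21178 (sell CNY at bid) = NZD 7,177,435.98
NZD 7,177,435.98 ÷ 0.12850 (buy NOK at ask) = NOK 55,855,532.92
NOK 55,855,532.92 × 0.61299 (sell NOK at bid) = CNY 34,238,883.12

Net profit: CNY 347,883.12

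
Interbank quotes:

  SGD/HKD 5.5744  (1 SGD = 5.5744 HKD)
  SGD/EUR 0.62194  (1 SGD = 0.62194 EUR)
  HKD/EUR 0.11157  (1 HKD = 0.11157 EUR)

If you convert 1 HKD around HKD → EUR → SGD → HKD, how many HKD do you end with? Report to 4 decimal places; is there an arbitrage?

1.0000 (no arbitrage)

Around HKD → EUR → SGD → HKD: 1 × 0.11157 ÷ 0.62194 × 5.5744 = 0.999993
Product ≈ 1 (deviation 0.001%, within rounding noise).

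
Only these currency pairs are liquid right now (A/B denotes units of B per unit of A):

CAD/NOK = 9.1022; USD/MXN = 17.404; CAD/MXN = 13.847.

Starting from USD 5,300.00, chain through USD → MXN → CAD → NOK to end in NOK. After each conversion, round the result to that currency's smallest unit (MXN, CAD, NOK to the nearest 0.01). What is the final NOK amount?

USD 5,300.00 × 17.404 = MXN 92,241.20
MXN 92,241.20 ÷ 13.847 = CAD 6,661.46
CAD 6,661.46 × 9.1022 = NOK 60,633.94

NOK 60,633.94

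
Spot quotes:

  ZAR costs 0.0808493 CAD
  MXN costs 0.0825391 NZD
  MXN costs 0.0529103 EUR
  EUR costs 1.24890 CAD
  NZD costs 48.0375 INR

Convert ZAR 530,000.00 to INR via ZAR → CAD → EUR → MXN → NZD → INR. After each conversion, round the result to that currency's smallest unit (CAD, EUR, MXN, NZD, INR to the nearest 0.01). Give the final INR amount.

INR 2,571,132.25

ZAR 530,000.00 × 0.0808493 = CAD 42,850.13
CAD 42,850.13 ÷ 1.24890 = EUR 34,310.30
EUR 34,310.30 ÷ 0.0529103 = MXN 648,461.64
MXN 648,461.64 × 0.0825391 = NZD 53,523.44
NZD 53,523.44 × 48.0375 = INR 2,571,132.25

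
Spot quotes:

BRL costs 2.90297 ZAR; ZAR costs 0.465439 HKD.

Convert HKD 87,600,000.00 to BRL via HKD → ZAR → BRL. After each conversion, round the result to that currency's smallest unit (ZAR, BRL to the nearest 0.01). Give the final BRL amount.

HKD 87,600,000.00 ÷ 0.465439 = ZAR 188,209,410.90
ZAR 188,209,410.90 ÷ 2.90297 = BRL 64,833,398.52

BRL 64,833,398.52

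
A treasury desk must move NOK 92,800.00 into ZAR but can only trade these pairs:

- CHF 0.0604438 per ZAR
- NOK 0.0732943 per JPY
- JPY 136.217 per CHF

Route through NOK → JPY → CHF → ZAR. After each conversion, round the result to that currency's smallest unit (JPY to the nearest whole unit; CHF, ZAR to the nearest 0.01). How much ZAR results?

ZAR 153,778.05

NOK 92,800.00 ÷ 0.0732943 = JPY 1,266,128
JPY 1,266,128 ÷ 136.217 = CHF 9,294.93
CHF 9,294.93 ÷ 0.0604438 = ZAR 153,778.05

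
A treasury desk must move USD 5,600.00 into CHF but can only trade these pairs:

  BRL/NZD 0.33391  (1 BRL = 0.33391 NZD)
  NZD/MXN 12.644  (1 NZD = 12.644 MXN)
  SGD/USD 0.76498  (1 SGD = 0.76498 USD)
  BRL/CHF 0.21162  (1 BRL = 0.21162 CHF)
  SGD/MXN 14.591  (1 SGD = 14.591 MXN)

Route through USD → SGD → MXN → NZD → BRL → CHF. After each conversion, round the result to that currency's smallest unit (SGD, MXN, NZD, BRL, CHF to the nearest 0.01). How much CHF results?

USD 5,600.00 ÷ 0.76498 = SGD 7,320.45
SGD 7,320.45 × 14.591 = MXN 106,812.69
MXN 106,812.69 ÷ 12.644 = NZD 8,447.70
NZD 8,447.70 ÷ 0.33391 = BRL 25,299.33
BRL 25,299.33 × 0.21162 = CHF 5,353.84

CHF 5,353.84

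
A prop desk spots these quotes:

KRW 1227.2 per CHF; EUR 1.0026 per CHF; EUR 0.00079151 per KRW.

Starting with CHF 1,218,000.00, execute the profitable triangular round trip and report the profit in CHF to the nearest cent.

Profitable loop is CHF → EUR → KRW → CHF:
CHF 1,218,000.00 × 1.0026 = EUR 1,221,166.80
EUR 1,221,166.80 ÷ 0.00079151 = KRW 1,542,831,803
KRW 1,542,831,803 ÷ 1227.2 = CHF 1,257,196.71
Profit = CHF 1,257,196.71 − CHF 1,218,000.00

Profit: CHF 39,196.71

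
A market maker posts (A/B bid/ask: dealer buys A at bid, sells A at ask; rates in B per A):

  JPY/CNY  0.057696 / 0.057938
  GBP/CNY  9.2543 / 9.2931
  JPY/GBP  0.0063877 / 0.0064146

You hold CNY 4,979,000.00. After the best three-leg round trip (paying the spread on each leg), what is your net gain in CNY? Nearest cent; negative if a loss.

Net profit: CNY 101,035.09

Best loop CNY → JPY → GBP → CNY:
CNY 4,979,000.00 ÷ 0.057938 (buy JPY at ask) = JPY 85,936,691
JPY 85,936,691 × 0.0063877 (sell JPY at bid) = GBP 548,937.80
GBP 548,937.80 × 9.2543 (sell GBP at bid) = CNY 5,080,035.09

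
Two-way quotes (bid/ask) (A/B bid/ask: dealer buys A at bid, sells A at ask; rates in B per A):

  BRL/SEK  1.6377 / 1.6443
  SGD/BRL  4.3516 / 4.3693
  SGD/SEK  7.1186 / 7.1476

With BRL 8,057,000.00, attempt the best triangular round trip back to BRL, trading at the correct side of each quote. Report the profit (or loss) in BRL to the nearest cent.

Net result: BRL -23,654.59 (no profitable arbitrage after spreads)

Best loop BRL → SEK → SGD → BRL:
BRL 8,057,000.00 × 1.6377 (sell BRL at bid) = SEK 13,194,948.90
SEK 13,194,948.90 ÷ 7.1476 (buy SGD at ask) = SGD 1,846,067.06
SGD 1,846,067.06 × 4.3516 (sell SGD at bid) = BRL 8,033,345.41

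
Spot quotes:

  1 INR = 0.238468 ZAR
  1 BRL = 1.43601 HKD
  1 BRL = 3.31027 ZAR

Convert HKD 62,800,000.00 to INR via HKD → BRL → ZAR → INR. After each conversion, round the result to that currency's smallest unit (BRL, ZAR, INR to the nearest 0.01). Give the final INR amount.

INR 607,065,410.62

HKD 62,800,000.00 ÷ 1.43601 = BRL 43,732,285.99
BRL 43,732,285.99 × 3.31027 = ZAR 144,765,674.34
ZAR 144,765,674.34 ÷ 0.238468 = INR 607,065,410.62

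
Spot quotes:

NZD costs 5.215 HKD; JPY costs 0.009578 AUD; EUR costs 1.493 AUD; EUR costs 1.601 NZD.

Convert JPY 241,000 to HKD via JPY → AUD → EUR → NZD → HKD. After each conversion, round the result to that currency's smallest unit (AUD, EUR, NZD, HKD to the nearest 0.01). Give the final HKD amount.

JPY 241,000 × 0.009578 = AUD 2,308.30
AUD 2,308.30 ÷ 1.493 = EUR 1,546.08
EUR 1,546.08 × 1.601 = NZD 2,475.27
NZD 2,475.27 × 5.215 = HKD 12,908.53

HKD 12,908.53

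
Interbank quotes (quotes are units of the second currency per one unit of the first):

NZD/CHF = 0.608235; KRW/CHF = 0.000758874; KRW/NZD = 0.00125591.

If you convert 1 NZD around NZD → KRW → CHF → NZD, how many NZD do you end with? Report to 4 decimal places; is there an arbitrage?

Around NZD → KRW → CHF → NZD: 1 ÷ 0.00125591 × 0.000758874 ÷ 0.608235 = 0.993436
Product < 1; profitable direction is NZD → CHF → KRW → NZD.

0.9934 (arbitrage exists)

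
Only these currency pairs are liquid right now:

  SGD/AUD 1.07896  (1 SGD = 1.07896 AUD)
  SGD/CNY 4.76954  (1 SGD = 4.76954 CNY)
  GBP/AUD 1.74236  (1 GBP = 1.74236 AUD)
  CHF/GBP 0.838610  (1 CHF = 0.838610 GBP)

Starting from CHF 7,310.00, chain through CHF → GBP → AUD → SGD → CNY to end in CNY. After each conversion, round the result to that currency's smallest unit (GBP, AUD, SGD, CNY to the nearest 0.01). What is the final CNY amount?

CHF 7,310.00 × 0.838610 = GBP 6,130.24
GBP 6,130.24 × 1.74236 = AUD 10,681.08
AUD 10,681.08 ÷ 1.07896 = SGD 9,899.42
SGD 9,899.42 × 4.76954 = CNY 47,215.68

CNY 47,215.68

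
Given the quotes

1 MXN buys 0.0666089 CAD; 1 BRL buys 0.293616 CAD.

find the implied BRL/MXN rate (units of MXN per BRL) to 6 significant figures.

1 BRL × 0.293616 = 0.293616 CAD
0.293616 CAD ÷ 0.0666089 = 4.40806 MXN

BRL/MXN = 4.40806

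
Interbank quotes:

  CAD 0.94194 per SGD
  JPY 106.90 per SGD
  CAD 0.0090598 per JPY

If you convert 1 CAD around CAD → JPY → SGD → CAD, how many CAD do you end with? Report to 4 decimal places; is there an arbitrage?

Around CAD → JPY → SGD → CAD: 1 ÷ 0.0090598 ÷ 106.90 × 0.94194 = 0.972584
Product < 1; profitable direction is CAD → SGD → JPY → CAD.

0.9726 (arbitrage exists)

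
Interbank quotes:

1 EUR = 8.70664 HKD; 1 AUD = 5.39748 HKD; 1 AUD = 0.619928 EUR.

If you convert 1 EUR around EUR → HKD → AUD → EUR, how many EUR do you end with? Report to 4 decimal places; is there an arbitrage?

1.0000 (no arbitrage)

Around EUR → HKD → AUD → EUR: 1 × 8.70664 ÷ 5.39748 × 0.619928 = 1.000002
Product ≈ 1 (deviation 0.000%, within rounding noise).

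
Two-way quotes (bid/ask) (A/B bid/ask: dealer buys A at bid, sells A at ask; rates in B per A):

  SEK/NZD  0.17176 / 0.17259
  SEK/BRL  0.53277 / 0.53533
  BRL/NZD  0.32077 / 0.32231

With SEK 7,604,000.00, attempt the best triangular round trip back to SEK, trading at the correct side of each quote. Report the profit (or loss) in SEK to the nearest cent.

Best loop SEK → NZD → BRL → SEK:
SEK 7,604,000.00 × 0.17176 (sell SEK at bid) = NZD 1,306,063.04
NZD 1,306,063.04 ÷ 0.32231 (buy BRL at ask) = BRL 4,052,195.22
BRL 4,052,195.22 ÷ 0.53533 (buy SEK at ask) = SEK 7,569,527.61

Net result: SEK -34,472.39 (no profitable arbitrage after spreads)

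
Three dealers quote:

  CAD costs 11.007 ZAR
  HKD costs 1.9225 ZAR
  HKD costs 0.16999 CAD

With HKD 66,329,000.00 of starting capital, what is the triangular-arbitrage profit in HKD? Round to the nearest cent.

Profit: HKD 1,822,819.95

Profitable loop is HKD → ZAR → CAD → HKD:
HKD 66,329,000.00 × 1.9225 = ZAR 127,517,502.50
ZAR 127,517,502.50 ÷ 11.007 = CAD 11,585,127.87
CAD 11,585,127.87 ÷ 0.16999 = HKD 68,151,819.95
Profit = HKD 68,151,819.95 − HKD 66,329,000.00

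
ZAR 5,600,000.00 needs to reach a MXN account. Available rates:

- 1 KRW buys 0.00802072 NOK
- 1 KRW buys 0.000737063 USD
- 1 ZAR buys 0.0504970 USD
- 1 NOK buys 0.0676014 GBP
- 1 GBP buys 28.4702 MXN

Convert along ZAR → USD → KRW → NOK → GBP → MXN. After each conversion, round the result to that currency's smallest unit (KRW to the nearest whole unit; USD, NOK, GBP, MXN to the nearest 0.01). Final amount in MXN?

MXN 5,922,547.52

ZAR 5,600,000.00 × 0.0504970 = USD 282,783.20
USD 282,783.20 ÷ 0.000737063 = KRW 383,662,184
KRW 383,662,184 × 0.00802072 = NOK 3,077,246.95
NOK 3,077,246.95 × 0.0676014 = GBP 208,026.20
GBP 208,026.20 × 28.4702 = MXN 5,922,547.52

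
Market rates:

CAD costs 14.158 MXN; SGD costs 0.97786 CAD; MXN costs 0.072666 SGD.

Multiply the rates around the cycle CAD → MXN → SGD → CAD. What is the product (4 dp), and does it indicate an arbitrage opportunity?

1.0060 (arbitrage exists)

Around CAD → MXN → SGD → CAD: 1 × 14.158 × 0.072666 × 0.97786 = 1.006027
Product > 1; profitable direction is CAD → MXN → SGD → CAD.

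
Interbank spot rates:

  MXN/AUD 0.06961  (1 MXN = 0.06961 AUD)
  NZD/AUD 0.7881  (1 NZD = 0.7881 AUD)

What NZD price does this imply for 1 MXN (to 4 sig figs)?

MXN/NZD = 0.08833

1 MXN × 0.06961 = 0.06961 AUD
0.06961 AUD ÷ 0.7881 = 0.0883264 NZD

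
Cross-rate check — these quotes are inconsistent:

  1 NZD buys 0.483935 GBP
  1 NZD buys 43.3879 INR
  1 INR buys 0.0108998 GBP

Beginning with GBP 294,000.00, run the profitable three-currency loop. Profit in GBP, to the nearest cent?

Profitable loop is GBP → INR → NZD → GBP:
GBP 294,000.00 ÷ 0.0108998 = INR 26,972,971.98
INR 26,972,971.98 ÷ 43.3879 = NZD 621,670.37
NZD 621,670.37 × 0.483935 = GBP 300,848.05
Profit = GBP 300,848.05 − GBP 294,000.00

Profit: GBP 6,848.05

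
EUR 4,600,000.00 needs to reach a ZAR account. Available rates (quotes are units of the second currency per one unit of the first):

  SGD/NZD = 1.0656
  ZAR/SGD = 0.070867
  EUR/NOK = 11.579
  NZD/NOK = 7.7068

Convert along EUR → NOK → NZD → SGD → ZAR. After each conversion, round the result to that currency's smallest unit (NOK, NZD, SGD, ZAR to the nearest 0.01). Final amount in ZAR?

ZAR 91,520,110.77

EUR 4,600,000.00 × 11.579 = NOK 53,263,400.00
NOK 53,263,400.00 ÷ 7.7068 = NZD 6,911,221.26
NZD 6,911,221.26 ÷ 1.0656 = SGD 6,485,755.69
SGD 6,485,755.69 ÷ 0.070867 = ZAR 91,520,110.77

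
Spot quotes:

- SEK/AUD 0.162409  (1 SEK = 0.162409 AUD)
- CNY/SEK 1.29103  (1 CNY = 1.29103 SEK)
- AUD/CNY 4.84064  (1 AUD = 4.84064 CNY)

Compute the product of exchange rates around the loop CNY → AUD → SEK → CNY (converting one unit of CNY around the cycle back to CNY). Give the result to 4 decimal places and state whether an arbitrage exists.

0.9853 (arbitrage exists)

Around CNY → AUD → SEK → CNY: 1 ÷ 4.84064 ÷ 0.162409 ÷ 1.29103 = 0.985260
Product < 1; profitable direction is CNY → SEK → AUD → CNY.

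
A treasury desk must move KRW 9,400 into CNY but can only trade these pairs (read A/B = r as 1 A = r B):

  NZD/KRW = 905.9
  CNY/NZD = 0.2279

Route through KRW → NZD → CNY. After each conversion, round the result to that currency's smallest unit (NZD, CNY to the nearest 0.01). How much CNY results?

KRW 9,400 ÷ 905.9 = NZD 10.38
NZD 10.38 ÷ 0.2279 = CNY 45.55

CNY 45.55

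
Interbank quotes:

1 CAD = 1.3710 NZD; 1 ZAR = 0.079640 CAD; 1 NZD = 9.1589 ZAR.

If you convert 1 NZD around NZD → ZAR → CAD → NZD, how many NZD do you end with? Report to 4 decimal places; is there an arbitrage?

1.0000 (no arbitrage)

Around NZD → ZAR → CAD → NZD: 1 × 9.1589 × 0.079640 × 1.3710 = 1.000028
Product ≈ 1 (deviation 0.003%, within rounding noise).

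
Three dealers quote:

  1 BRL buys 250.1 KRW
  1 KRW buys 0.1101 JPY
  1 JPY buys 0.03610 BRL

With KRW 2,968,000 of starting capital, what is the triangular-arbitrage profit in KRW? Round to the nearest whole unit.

Profitable loop is KRW → BRL → JPY → KRW:
KRW 2,968,000 ÷ 250.1 = BRL 11,867.25
BRL 11,867.25 ÷ 0.03610 = JPY 328,733
JPY 328,733 ÷ 0.1101 = KRW 2,985,765
Profit = KRW 2,985,765 − KRW 2,968,000

Profit: KRW 17,765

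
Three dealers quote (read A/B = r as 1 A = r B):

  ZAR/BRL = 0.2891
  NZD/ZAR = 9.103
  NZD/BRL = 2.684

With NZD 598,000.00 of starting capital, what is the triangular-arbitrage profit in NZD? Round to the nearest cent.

Profitable loop is NZD → BRL → ZAR → NZD:
NZD 598,000.00 × 2.684 = BRL 1,605,032.00
BRL 1,605,032.00 ÷ 0.2891 = ZAR 5,551,822.90
ZAR 5,551,822.90 ÷ 9.103 = NZD 609,889.37
Profit = NZD 609,889.37 − NZD 598,000.00

Profit: NZD 11,889.37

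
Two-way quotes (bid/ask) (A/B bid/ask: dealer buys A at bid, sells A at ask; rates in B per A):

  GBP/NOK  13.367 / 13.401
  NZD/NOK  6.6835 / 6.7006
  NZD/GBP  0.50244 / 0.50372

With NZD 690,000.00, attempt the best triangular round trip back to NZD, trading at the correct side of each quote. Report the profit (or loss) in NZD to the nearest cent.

Net profit: NZD 1,597.72

Best loop NZD → GBP → NOK → NZD:
NZD 690,000.00 × 0.50244 (sell NZD at bid) = GBP 346,683.60
GBP 346,683.60 × 13.367 (sell GBP at bid) = NOK 4,634,119.68
NOK 4,634,119.68 ÷ 6.7006 (buy NZD at ask) = NZD 691,597.72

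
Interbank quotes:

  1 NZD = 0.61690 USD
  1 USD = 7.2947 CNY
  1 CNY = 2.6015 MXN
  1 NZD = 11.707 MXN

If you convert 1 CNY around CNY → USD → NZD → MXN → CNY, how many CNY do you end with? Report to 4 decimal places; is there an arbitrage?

1.0000 (no arbitrage)

Around CNY → USD → NZD → MXN → CNY: 1 ÷ 7.2947 ÷ 0.61690 × 11.707 ÷ 2.6015 = 0.999999
Product ≈ 1 (deviation 0.000%, within rounding noise).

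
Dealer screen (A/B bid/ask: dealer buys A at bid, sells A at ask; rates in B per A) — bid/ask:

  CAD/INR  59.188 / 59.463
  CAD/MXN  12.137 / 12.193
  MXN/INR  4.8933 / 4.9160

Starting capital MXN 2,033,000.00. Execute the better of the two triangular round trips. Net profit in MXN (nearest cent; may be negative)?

Best loop MXN → INR → CAD → MXN:
MXN 2,033,000.00 × 4.8933 (sell MXN at bid) = INR 9,948,078.90
INR 9,948,078.90 ÷ 59.463 (buy CAD at ask) = CAD 167,298.64
CAD 167,298.64 × 12.137 (sell CAD at bid) = MXN 2,030,503.57

Net result: MXN -2,496.43 (no profitable arbitrage after spreads)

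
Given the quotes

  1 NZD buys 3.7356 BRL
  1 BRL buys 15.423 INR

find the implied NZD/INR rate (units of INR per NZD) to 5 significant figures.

NZD/INR = 57.614

1 NZD × 3.7356 = 3.7356 BRL
3.7356 BRL × 15.423 = 57.6142 INR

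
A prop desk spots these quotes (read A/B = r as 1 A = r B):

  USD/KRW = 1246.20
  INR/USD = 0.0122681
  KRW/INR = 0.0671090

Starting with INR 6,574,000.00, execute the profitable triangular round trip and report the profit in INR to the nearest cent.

Profitable loop is INR → USD → KRW → INR:
INR 6,574,000.00 × 0.0122681 = USD 80,650.49
USD 80,650.49 × 1246.20 = KRW 100,506,640
KRW 100,506,640 × 0.0671090 = INR 6,744,900.10
Profit = INR 6,744,900.10 − INR 6,574,000.00

Profit: INR 170,900.10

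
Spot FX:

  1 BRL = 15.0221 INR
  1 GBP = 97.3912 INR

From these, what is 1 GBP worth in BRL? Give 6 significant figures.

GBP/BRL = 6.48319

1 GBP × 97.3912 = 97.3912 INR
97.3912 INR ÷ 15.0221 = 6.48319 BRL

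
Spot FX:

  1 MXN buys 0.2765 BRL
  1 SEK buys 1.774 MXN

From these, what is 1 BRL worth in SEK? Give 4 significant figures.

BRL/SEK = 2.039

1 BRL ÷ 0.2765 = 3.61664 MXN
3.61664 MXN ÷ 1.774 = 2.03869 SEK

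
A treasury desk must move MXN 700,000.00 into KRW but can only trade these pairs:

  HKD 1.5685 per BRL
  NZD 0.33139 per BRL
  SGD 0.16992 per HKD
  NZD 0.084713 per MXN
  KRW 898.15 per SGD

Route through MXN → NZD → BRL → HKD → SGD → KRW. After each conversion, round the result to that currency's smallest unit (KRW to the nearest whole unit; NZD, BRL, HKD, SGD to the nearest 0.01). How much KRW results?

MXN 700,000.00 × 0.084713 = NZD 59,299.10
NZD 59,299.10 ÷ 0.33139 = BRL 178,940.52
BRL 178,940.52 × 1.5685 = HKD 280,668.21
HKD 280,668.21 × 0.16992 = SGD 47,691.14
SGD 47,691.14 × 898.15 = KRW 42,833,797

KRW 42,833,797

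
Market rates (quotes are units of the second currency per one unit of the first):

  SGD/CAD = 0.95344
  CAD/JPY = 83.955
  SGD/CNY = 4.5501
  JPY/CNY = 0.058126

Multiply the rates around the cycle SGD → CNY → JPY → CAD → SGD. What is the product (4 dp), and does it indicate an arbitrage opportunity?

Around SGD → CNY → JPY → CAD → SGD: 1 × 4.5501 ÷ 0.058126 ÷ 83.955 ÷ 0.95344 = 0.977936
Product < 1; profitable direction is SGD → CAD → JPY → CNY → SGD.

0.9779 (arbitrage exists)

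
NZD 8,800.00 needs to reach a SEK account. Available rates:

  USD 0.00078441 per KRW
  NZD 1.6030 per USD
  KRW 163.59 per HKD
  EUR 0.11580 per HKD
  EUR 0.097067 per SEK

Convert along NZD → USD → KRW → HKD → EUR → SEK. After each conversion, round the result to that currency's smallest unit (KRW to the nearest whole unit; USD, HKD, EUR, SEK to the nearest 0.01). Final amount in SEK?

SEK 51,037.12

NZD 8,800.00 ÷ 1.6030 = USD 5,489.71
USD 5,489.71 ÷ 0.00078441 = KRW 6,998,521
KRW 6,998,521 ÷ 163.59 = HKD 42,780.86
HKD 42,780.86 × 0.11580 = EUR 4,954.02
EUR 4,954.02 ÷ 0.097067 = SEK 51,037.12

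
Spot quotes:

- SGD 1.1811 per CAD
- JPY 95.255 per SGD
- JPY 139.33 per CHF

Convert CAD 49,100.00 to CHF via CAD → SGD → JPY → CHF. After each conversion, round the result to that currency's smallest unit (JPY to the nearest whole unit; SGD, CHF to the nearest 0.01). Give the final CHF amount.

CAD 49,100.00 × 1.1811 = SGD 57,992.01
SGD 57,992.01 × 95.255 = JPY 5,524,029
JPY 5,524,029 ÷ 139.33 = CHF 39,647.09

CHF 39,647.09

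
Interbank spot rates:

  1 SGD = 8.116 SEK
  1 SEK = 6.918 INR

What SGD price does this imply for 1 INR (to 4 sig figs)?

INR/SGD = 0.01781

1 INR ÷ 6.918 = 0.14455 SEK
0.14455 SEK ÷ 8.116 = 0.0178106 SGD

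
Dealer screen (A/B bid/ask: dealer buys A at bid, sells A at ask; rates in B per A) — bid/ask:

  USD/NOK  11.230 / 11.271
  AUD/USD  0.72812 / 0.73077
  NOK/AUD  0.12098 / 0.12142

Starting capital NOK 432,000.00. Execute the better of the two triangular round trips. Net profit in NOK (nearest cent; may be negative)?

Net result: NOK -33.21 (no profitable arbitrage after spreads)

Best loop NOK → USD → AUD → NOK:
NOK 432,000.00 ÷ 11.271 (buy USD at ask) = USD 38,328.45
USD 38,328.45 ÷ 0.73077 (buy AUD at ask) = AUD 52,449.41
AUD 52,449.41 ÷ 0.12142 (buy NOK at ask) = NOK 431,966.79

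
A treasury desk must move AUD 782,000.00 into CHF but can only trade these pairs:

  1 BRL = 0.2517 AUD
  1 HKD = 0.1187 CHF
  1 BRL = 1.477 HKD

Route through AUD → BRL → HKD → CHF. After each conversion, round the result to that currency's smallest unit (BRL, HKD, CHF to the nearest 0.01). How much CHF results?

AUD 782,000.00 ÷ 0.2517 = BRL 3,106,873.26
BRL 3,106,873.26 × 1.477 = HKD 4,588,851.81
HKD 4,588,851.81 × 0.1187 = CHF 544,696.71

CHF 544,696.71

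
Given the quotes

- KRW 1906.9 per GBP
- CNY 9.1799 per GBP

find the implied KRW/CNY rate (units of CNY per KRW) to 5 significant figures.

1 KRW ÷ 1906.9 = 0.000524411 GBP
0.000524411 GBP × 9.1799 = 0.00481404 CNY

KRW/CNY = 0.0048140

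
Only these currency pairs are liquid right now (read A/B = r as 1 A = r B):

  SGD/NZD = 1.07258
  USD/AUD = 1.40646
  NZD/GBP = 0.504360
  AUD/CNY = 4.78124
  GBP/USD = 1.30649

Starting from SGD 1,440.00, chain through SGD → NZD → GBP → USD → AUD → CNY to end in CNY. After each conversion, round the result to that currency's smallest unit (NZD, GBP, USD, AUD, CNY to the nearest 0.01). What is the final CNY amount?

SGD 1,440.00 × 1.07258 = NZD 1,544.52
NZD 1,544.52 × 0.504360 = GBP 778.99
GBP 778.99 × 1.30649 = USD 1,017.74
USD 1,017.74 × 1.40646 = AUD 1,431.41
AUD 1,431.41 × 4.78124 = CNY 6,843.91

CNY 6,843.91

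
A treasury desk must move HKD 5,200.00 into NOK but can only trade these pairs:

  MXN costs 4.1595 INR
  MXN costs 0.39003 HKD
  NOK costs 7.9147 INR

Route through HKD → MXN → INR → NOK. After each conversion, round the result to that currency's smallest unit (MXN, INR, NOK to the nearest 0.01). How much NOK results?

NOK 7,006.68

HKD 5,200.00 ÷ 0.39003 = MXN 13,332.31
MXN 13,332.31 × 4.1595 = INR 55,455.74
INR 55,455.74 ÷ 7.9147 = NOK 7,006.68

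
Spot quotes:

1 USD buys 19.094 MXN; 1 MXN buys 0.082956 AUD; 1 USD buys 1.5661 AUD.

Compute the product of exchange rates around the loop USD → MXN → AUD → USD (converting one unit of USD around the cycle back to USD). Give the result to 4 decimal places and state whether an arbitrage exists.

Around USD → MXN → AUD → USD: 1 × 19.094 × 0.082956 ÷ 1.5661 = 1.011405
Product > 1; profitable direction is USD → MXN → AUD → USD.

1.0114 (arbitrage exists)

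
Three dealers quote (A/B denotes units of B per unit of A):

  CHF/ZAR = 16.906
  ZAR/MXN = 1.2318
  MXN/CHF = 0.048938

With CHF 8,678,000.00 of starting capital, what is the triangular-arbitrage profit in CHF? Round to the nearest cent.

Profitable loop is CHF → ZAR → MXN → CHF:
CHF 8,678,000.00 × 16.906 = ZAR 146,710,268.00
ZAR 146,710,268.00 × 1.2318 = MXN 180,717,708.12
MXN 180,717,708.12 × 0.048938 = CHF 8,843,963.20
Profit = CHF 8,843,963.20 − CHF 8,678,000.00

Profit: CHF 165,963.20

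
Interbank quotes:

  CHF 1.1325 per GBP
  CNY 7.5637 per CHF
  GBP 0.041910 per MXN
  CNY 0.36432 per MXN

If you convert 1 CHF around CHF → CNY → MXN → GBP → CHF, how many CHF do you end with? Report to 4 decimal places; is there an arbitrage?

Around CHF → CNY → MXN → GBP → CHF: 1 × 7.5637 ÷ 0.36432 × 0.041910 × 1.1325 = 0.985388
Product < 1; profitable direction is CHF → GBP → MXN → CNY → CHF.

0.9854 (arbitrage exists)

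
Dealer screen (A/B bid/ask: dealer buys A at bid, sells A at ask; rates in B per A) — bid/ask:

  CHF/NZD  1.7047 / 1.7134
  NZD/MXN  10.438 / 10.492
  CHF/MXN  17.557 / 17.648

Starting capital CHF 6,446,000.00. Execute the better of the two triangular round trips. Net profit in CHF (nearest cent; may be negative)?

Best loop CHF → NZD → MXN → CHF:
CHF 6,446,000.00 × 1.7047 (sell CHF at bid) = NZD 10,988,496.20
NZD 10,988,496.20 × 10.438 (sell NZD at bid) = MXN 114,697,923.34
MXN 114,697,923.34 ÷ 17.648 (buy CHF at ask) = CHF 6,499,202.36

Net profit: CHF 53,202.36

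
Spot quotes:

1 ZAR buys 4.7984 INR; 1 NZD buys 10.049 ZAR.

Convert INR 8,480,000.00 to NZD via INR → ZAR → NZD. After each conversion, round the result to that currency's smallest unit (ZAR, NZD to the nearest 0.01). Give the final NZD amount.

NZD 175,863.84

INR 8,480,000.00 ÷ 4.7984 = ZAR 1,767,255.75
ZAR 1,767,255.75 ÷ 10.049 = NZD 175,863.84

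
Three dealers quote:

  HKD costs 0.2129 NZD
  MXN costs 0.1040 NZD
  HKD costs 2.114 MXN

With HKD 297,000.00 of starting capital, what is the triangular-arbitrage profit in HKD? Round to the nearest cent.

Profitable loop is HKD → MXN → NZD → HKD:
HKD 297,000.00 × 2.114 = MXN 627,858.00
MXN 627,858.00 × 0.1040 = NZD 65,297.23
NZD 65,297.23 ÷ 0.2129 = HKD 306,703.77
Profit = HKD 306,703.77 − HKD 297,000.00

Profit: HKD 9,703.77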